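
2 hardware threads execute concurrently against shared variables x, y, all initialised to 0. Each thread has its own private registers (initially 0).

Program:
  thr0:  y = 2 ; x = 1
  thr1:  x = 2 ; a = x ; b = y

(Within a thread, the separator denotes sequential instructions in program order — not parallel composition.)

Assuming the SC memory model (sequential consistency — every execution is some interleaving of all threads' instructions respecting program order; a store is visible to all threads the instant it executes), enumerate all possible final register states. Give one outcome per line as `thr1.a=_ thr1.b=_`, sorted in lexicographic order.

thr1.a=1 thr1.b=2
thr1.a=2 thr1.b=0
thr1.a=2 thr1.b=2

outcome vector order: (thr1.a,thr1.b)
|SC outcomes| = 3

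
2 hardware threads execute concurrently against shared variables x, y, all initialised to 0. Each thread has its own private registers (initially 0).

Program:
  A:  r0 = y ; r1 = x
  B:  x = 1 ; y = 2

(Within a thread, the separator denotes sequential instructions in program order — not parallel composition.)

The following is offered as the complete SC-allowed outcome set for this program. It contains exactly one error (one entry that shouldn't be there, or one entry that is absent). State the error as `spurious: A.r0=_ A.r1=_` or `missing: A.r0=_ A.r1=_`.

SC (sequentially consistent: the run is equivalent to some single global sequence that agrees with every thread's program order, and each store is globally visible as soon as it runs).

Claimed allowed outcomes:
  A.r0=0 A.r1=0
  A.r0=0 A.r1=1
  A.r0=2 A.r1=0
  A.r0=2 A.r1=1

outcome vector order: (A.r0,A.r1)
SC: 3 outcomes — {(0,0), (0,1), (2,1)}
claimed∖SC = {(2,0)}

spurious: A.r0=2 A.r1=0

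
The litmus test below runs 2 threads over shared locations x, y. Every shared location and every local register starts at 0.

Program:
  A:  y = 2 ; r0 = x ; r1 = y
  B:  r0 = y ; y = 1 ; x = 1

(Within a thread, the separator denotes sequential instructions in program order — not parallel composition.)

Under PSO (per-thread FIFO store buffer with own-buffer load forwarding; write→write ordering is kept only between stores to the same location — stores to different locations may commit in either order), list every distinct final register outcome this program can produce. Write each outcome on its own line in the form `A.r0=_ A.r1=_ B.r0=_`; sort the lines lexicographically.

outcome vector order: (A.r0,A.r1,B.r0)
|PSO outcomes| = 8

A.r0=0 A.r1=1 B.r0=0
A.r0=0 A.r1=1 B.r0=2
A.r0=0 A.r1=2 B.r0=0
A.r0=0 A.r1=2 B.r0=2
A.r0=1 A.r1=1 B.r0=0
A.r0=1 A.r1=1 B.r0=2
A.r0=1 A.r1=2 B.r0=0
A.r0=1 A.r1=2 B.r0=2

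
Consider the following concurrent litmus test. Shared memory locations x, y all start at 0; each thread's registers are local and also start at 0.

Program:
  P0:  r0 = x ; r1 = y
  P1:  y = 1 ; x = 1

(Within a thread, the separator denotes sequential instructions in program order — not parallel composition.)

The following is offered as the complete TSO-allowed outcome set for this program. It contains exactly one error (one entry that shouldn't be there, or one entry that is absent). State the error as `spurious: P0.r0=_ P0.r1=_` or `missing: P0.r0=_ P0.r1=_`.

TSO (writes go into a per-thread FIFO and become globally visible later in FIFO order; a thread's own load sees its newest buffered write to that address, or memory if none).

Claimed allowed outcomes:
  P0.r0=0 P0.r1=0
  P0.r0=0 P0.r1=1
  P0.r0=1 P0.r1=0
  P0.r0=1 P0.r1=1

outcome vector order: (P0.r0,P0.r1)
under TSO → 0/0; 0/1; 1/1
claimed∖TSO = {1/0}

spurious: P0.r0=1 P0.r1=0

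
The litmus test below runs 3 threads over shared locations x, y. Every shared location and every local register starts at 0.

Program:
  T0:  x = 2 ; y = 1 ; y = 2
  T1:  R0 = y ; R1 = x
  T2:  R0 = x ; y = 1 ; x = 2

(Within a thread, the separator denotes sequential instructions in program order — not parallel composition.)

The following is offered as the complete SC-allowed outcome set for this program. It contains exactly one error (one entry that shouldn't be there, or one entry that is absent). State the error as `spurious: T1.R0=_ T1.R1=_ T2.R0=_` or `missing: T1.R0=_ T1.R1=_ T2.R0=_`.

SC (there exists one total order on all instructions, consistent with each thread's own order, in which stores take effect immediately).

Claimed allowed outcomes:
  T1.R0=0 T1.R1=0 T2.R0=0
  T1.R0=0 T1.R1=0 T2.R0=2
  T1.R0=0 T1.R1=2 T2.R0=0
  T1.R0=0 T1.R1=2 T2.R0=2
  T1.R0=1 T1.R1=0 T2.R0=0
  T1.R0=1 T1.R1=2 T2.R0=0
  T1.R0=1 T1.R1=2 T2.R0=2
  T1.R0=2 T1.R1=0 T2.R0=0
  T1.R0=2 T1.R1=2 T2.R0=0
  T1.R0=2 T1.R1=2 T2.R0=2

spurious: T1.R0=2 T1.R1=0 T2.R0=0

outcome vector order: (T1.R0,T1.R1,T2.R0)
under SC → (0,0,0) (0,0,2) (0,2,0) (0,2,2) (1,0,0) (1,2,0) (1,2,2) (2,2,0) (2,2,2)
claimed∖SC = {(2,0,0)}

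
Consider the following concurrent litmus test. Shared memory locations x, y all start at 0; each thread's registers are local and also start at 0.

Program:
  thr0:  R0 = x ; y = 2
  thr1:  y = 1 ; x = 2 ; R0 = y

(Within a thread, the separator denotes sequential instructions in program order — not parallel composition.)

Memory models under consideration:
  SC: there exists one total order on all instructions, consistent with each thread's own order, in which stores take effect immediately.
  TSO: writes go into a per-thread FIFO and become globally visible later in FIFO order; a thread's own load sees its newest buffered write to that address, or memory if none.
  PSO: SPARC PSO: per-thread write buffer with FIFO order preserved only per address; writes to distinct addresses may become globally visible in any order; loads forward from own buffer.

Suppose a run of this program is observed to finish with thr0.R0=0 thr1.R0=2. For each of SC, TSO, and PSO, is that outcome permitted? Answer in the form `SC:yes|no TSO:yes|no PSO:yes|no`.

SC:yes TSO:yes PSO:yes

outcome vector order: (thr0.R0,thr1.R0)
[SC] allowed = {<0 1>, <0 2>, <2 1>, <2 2>}
[TSO] allowed = {<0 1>, <0 2>, <2 1>, <2 2>}
[PSO] allowed = {<0 1>, <0 2>, <2 1>, <2 2>}
target <0 2> ∈ {SC,TSO,PSO}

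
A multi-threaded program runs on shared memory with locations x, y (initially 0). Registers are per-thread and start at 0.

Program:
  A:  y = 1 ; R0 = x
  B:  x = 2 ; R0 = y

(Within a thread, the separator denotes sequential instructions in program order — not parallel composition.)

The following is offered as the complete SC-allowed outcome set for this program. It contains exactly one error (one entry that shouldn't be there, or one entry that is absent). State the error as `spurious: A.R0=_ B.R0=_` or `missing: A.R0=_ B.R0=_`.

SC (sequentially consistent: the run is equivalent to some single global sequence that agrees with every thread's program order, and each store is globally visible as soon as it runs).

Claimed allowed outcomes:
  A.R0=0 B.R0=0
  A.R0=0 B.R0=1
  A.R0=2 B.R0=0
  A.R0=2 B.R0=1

outcome vector order: (A.R0,B.R0)
SC: 3 outcomes — {(0,1); (2,0); (2,1)}
claimed∖SC = {(0,0)}

spurious: A.R0=0 B.R0=0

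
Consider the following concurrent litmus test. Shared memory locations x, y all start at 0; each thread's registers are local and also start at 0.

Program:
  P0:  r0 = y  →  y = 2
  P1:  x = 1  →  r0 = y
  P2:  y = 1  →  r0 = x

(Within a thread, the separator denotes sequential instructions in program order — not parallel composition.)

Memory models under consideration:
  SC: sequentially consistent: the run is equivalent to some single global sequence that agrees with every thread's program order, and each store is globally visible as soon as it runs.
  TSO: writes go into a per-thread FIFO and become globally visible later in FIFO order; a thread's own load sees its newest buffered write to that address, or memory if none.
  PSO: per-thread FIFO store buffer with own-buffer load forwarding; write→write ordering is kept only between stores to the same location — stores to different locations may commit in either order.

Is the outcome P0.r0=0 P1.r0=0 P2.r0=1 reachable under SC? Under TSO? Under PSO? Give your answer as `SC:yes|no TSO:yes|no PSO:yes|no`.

outcome vector order: (P0.r0,P1.r0,P2.r0)
[SC] allowed = {<0 0 1>; <0 1 0>; <0 1 1>; <0 2 0>; <0 2 1>; <1 0 1>; <1 1 0>; <1 1 1>; <1 2 0>; <1 2 1>}
[TSO] allowed = {<0 0 0>; <0 0 1>; <0 1 0>; <0 1 1>; <0 2 0>; <0 2 1>; <1 0 0>; <1 0 1>; <1 1 0>; <1 1 1>; <1 2 0>; <1 2 1>}
[PSO] allowed = {<0 0 0>; <0 0 1>; <0 1 0>; <0 1 1>; <0 2 0>; <0 2 1>; <1 0 0>; <1 0 1>; <1 1 0>; <1 1 1>; <1 2 0>; <1 2 1>}
target <0 0 1> ∈ {SC,TSO,PSO}

SC:yes TSO:yes PSO:yes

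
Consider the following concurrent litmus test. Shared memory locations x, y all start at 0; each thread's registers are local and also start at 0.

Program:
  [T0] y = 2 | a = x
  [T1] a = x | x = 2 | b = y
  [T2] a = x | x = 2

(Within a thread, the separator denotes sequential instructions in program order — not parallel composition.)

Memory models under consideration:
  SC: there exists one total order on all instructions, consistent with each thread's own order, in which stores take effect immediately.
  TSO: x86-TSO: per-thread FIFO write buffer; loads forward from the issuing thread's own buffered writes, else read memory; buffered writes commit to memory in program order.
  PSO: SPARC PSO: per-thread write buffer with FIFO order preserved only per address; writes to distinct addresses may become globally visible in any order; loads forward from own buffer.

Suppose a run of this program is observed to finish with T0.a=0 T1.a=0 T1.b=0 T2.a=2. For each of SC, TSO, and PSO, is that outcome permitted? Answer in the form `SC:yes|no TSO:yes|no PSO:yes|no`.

SC:no TSO:yes PSO:yes

outcome vector order: (T0.a,T1.a,T1.b,T2.a)
under SC → 0/0/2/0 0/0/2/2 0/2/2/0 2/0/0/0 2/0/0/2 2/0/2/0 2/0/2/2 2/2/0/0 2/2/2/0
under TSO → 0/0/0/0 0/0/0/2 0/0/2/0 0/0/2/2 0/2/0/0 0/2/2/0 2/0/0/0 2/0/0/2 2/0/2/0 2/0/2/2 2/2/0/0 2/2/2/0
under PSO → 0/0/0/0 0/0/0/2 0/0/2/0 0/0/2/2 0/2/0/0 0/2/2/0 2/0/0/0 2/0/0/2 2/0/2/0 2/0/2/2 2/2/0/0 2/2/2/0
target 0/0/0/2 ∈ {TSO,PSO}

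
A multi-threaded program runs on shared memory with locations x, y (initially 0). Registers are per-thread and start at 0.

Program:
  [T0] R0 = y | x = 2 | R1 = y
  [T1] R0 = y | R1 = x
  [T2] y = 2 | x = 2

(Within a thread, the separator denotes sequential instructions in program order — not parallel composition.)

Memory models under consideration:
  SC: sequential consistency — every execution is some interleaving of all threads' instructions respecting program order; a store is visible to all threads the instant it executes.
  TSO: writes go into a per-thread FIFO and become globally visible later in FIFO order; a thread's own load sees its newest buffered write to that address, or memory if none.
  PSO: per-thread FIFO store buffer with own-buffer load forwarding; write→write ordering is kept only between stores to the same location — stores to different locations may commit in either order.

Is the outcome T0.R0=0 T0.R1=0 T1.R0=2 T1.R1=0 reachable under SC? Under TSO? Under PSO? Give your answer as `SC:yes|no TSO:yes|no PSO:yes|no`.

SC:no TSO:yes PSO:yes

outcome vector order: (T0.R0,T0.R1,T1.R0,T1.R1)
under SC → (0,0,0,0), (0,0,0,2), (0,0,2,2), (0,2,0,0), (0,2,0,2), (0,2,2,0), (0,2,2,2), (2,2,0,0), (2,2,0,2), (2,2,2,0), (2,2,2,2)
under TSO → (0,0,0,0), (0,0,0,2), (0,0,2,0), (0,0,2,2), (0,2,0,0), (0,2,0,2), (0,2,2,0), (0,2,2,2), (2,2,0,0), (2,2,0,2), (2,2,2,0), (2,2,2,2)
under PSO → (0,0,0,0), (0,0,0,2), (0,0,2,0), (0,0,2,2), (0,2,0,0), (0,2,0,2), (0,2,2,0), (0,2,2,2), (2,2,0,0), (2,2,0,2), (2,2,2,0), (2,2,2,2)
target (0,0,2,0) ∈ {TSO,PSO}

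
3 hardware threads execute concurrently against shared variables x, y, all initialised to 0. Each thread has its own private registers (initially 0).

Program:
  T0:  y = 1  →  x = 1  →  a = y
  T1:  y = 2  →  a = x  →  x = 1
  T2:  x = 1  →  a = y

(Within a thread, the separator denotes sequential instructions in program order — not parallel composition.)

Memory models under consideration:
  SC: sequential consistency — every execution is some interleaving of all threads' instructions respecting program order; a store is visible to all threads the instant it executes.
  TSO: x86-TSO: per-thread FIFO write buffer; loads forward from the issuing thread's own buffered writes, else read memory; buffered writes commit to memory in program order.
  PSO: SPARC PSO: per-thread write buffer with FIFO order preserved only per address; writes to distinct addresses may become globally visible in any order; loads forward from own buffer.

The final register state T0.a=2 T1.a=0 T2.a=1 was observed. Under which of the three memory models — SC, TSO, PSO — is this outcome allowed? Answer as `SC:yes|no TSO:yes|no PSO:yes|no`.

outcome vector order: (T0.a,T1.a,T2.a)
SC: 9 outcomes — {1/0/1 1/0/2 1/1/0 1/1/1 1/1/2 2/0/2 2/1/0 2/1/1 2/1/2}
TSO: 12 outcomes — {1/0/0 1/0/1 1/0/2 1/1/0 1/1/1 1/1/2 2/0/0 2/0/1 2/0/2 2/1/0 2/1/1 2/1/2}
PSO: 12 outcomes — {1/0/0 1/0/1 1/0/2 1/1/0 1/1/1 1/1/2 2/0/0 2/0/1 2/0/2 2/1/0 2/1/1 2/1/2}
target 2/0/1 ∈ {TSO,PSO}

SC:no TSO:yes PSO:yes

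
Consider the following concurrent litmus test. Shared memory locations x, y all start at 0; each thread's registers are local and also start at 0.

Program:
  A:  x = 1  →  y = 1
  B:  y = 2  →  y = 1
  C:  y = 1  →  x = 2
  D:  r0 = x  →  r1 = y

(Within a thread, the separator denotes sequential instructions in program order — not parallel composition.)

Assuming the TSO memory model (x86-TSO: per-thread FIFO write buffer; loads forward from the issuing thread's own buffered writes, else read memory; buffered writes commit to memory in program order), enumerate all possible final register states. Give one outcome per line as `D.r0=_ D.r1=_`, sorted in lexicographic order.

outcome vector order: (D.r0,D.r1)
|TSO outcomes| = 8

D.r0=0 D.r1=0
D.r0=0 D.r1=1
D.r0=0 D.r1=2
D.r0=1 D.r1=0
D.r0=1 D.r1=1
D.r0=1 D.r1=2
D.r0=2 D.r1=1
D.r0=2 D.r1=2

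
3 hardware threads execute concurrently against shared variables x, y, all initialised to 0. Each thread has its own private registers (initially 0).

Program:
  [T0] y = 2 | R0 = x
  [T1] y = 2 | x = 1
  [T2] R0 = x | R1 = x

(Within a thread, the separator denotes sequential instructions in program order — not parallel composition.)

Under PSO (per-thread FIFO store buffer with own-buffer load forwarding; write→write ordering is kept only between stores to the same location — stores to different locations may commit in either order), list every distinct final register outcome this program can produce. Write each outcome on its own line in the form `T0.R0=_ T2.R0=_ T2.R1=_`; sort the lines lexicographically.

T0.R0=0 T2.R0=0 T2.R1=0
T0.R0=0 T2.R0=0 T2.R1=1
T0.R0=0 T2.R0=1 T2.R1=1
T0.R0=1 T2.R0=0 T2.R1=0
T0.R0=1 T2.R0=0 T2.R1=1
T0.R0=1 T2.R0=1 T2.R1=1

outcome vector order: (T0.R0,T2.R0,T2.R1)
|PSO outcomes| = 6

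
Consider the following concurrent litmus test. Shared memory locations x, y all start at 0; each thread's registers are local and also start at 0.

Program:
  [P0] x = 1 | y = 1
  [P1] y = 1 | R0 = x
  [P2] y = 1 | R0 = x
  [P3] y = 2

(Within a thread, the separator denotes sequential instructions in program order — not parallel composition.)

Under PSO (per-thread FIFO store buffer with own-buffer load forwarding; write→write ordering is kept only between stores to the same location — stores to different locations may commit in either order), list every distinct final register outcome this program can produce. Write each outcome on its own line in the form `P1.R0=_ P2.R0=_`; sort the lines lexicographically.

P1.R0=0 P2.R0=0
P1.R0=0 P2.R0=1
P1.R0=1 P2.R0=0
P1.R0=1 P2.R0=1

outcome vector order: (P1.R0,P2.R0)
|PSO outcomes| = 4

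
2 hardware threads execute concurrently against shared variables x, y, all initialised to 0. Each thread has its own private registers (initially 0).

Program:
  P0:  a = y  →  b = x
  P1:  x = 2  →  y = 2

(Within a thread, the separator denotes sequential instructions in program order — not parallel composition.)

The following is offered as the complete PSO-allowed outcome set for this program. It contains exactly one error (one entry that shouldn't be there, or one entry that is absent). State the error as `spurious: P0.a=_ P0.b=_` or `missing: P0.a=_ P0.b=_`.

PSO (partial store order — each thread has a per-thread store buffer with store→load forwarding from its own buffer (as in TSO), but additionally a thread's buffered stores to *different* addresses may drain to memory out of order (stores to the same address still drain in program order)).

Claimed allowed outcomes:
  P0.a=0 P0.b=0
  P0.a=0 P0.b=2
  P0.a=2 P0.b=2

missing: P0.a=2 P0.b=0

outcome vector order: (P0.a,P0.b)
PSO (4): <0 0>; <0 2>; <2 0>; <2 2>
PSO∖claimed = {<2 0>}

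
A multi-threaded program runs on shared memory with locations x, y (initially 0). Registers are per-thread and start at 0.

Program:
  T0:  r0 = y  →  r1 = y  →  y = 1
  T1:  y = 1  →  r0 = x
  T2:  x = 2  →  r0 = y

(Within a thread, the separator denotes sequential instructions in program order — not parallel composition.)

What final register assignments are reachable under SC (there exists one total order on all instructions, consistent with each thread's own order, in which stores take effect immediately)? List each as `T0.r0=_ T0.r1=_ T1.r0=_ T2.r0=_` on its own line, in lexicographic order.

T0.r0=0 T0.r1=0 T1.r0=0 T2.r0=1
T0.r0=0 T0.r1=0 T1.r0=2 T2.r0=0
T0.r0=0 T0.r1=0 T1.r0=2 T2.r0=1
T0.r0=0 T0.r1=1 T1.r0=0 T2.r0=1
T0.r0=0 T0.r1=1 T1.r0=2 T2.r0=0
T0.r0=0 T0.r1=1 T1.r0=2 T2.r0=1
T0.r0=1 T0.r1=1 T1.r0=0 T2.r0=1
T0.r0=1 T0.r1=1 T1.r0=2 T2.r0=0
T0.r0=1 T0.r1=1 T1.r0=2 T2.r0=1

outcome vector order: (T0.r0,T0.r1,T1.r0,T2.r0)
|SC outcomes| = 9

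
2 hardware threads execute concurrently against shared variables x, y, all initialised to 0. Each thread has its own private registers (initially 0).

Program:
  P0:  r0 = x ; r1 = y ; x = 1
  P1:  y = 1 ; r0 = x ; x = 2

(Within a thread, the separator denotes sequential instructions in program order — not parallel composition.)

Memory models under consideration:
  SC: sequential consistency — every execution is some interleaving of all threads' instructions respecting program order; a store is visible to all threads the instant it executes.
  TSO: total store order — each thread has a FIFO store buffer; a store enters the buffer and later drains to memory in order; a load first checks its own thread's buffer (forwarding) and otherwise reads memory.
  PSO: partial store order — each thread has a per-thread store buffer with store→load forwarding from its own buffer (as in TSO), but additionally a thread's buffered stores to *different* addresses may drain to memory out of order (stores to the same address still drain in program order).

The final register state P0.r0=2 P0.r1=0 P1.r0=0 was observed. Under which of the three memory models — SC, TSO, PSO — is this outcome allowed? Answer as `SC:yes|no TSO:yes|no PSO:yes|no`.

SC:no TSO:no PSO:yes

outcome vector order: (P0.r0,P0.r1,P1.r0)
SC: 5 outcomes — {000 001 010 011 210}
TSO: 5 outcomes — {000 001 010 011 210}
PSO: 6 outcomes — {000 001 010 011 200 210}
target 200 ∈ {PSO}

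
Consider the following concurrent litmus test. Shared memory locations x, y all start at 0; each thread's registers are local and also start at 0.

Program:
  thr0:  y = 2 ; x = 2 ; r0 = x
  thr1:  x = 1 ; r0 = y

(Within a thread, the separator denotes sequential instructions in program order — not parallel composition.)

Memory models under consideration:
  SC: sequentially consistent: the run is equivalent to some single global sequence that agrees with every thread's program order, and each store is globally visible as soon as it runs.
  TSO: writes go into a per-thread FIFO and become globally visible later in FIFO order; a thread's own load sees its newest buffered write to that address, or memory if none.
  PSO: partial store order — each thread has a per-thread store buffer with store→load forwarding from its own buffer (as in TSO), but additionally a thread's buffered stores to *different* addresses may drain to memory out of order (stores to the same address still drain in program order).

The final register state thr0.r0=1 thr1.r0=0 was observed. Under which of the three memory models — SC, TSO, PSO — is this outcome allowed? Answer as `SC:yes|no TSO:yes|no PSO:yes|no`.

outcome vector order: (thr0.r0,thr1.r0)
SC: 3 outcomes — {12; 20; 22}
TSO: 4 outcomes — {10; 12; 20; 22}
PSO: 4 outcomes — {10; 12; 20; 22}
target 10 ∈ {TSO,PSO}

SC:no TSO:yes PSO:yes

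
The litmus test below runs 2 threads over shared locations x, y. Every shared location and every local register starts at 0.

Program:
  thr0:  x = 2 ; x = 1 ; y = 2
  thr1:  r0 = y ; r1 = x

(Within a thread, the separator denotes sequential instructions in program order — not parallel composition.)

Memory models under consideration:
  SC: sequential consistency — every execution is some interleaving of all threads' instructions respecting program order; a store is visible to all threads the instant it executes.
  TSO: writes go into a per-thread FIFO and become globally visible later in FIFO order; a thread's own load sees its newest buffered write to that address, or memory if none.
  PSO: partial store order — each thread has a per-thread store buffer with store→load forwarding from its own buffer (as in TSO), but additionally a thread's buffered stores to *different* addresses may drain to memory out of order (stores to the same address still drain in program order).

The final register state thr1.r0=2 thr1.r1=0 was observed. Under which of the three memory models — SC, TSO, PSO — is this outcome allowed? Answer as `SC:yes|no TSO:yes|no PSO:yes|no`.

outcome vector order: (thr1.r0,thr1.r1)
SC (4): (0,0), (0,1), (0,2), (2,1)
TSO (4): (0,0), (0,1), (0,2), (2,1)
PSO (6): (0,0), (0,1), (0,2), (2,0), (2,1), (2,2)
target (2,0) ∈ {PSO}

SC:no TSO:no PSO:yes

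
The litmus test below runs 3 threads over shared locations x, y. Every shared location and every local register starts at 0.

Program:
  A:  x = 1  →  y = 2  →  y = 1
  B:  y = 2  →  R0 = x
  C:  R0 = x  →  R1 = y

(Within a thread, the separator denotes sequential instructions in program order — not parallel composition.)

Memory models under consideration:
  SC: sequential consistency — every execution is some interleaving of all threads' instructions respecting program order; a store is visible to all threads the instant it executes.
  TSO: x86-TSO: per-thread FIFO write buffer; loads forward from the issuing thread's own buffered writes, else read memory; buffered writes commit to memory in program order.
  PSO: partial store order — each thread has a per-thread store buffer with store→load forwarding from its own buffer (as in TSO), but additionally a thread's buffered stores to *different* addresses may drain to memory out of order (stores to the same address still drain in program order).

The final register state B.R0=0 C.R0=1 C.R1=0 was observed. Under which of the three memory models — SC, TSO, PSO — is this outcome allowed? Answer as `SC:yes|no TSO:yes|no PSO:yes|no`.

SC:no TSO:yes PSO:yes

outcome vector order: (B.R0,C.R0,C.R1)
[SC] allowed = {0/0/0, 0/0/1, 0/0/2, 0/1/1, 0/1/2, 1/0/0, 1/0/1, 1/0/2, 1/1/0, 1/1/1, 1/1/2}
[TSO] allowed = {0/0/0, 0/0/1, 0/0/2, 0/1/0, 0/1/1, 0/1/2, 1/0/0, 1/0/1, 1/0/2, 1/1/0, 1/1/1, 1/1/2}
[PSO] allowed = {0/0/0, 0/0/1, 0/0/2, 0/1/0, 0/1/1, 0/1/2, 1/0/0, 1/0/1, 1/0/2, 1/1/0, 1/1/1, 1/1/2}
target 0/1/0 ∈ {TSO,PSO}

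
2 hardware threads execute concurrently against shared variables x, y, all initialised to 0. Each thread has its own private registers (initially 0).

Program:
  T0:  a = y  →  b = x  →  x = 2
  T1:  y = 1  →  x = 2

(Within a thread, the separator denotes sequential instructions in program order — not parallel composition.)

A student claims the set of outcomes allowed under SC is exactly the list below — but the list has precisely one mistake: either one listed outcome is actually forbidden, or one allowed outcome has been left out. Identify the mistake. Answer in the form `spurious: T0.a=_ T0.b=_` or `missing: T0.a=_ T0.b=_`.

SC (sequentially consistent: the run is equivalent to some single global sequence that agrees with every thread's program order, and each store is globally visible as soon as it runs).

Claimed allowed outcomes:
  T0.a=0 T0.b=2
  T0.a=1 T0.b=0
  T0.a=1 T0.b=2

outcome vector order: (T0.a,T0.b)
SC (4): <0 0> <0 2> <1 0> <1 2>
SC∖claimed = {<0 0>}

missing: T0.a=0 T0.b=0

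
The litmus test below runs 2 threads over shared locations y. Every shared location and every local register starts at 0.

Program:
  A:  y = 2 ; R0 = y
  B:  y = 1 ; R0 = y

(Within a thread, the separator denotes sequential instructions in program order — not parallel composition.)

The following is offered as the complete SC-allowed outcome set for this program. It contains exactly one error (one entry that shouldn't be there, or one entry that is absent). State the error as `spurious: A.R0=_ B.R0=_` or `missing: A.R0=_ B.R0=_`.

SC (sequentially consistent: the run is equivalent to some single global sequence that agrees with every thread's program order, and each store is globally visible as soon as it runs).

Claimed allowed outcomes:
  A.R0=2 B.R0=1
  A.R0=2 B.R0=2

outcome vector order: (A.R0,B.R0)
[SC] allowed = {1/1 2/1 2/2}
SC∖claimed = {1/1}

missing: A.R0=1 B.R0=1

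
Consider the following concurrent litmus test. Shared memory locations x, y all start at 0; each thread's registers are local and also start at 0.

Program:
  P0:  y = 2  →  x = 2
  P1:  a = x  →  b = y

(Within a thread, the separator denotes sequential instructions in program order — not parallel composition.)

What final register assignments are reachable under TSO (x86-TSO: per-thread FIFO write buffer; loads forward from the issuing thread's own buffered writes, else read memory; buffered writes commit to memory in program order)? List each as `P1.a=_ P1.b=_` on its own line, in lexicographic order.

outcome vector order: (P1.a,P1.b)
|TSO outcomes| = 3

P1.a=0 P1.b=0
P1.a=0 P1.b=2
P1.a=2 P1.b=2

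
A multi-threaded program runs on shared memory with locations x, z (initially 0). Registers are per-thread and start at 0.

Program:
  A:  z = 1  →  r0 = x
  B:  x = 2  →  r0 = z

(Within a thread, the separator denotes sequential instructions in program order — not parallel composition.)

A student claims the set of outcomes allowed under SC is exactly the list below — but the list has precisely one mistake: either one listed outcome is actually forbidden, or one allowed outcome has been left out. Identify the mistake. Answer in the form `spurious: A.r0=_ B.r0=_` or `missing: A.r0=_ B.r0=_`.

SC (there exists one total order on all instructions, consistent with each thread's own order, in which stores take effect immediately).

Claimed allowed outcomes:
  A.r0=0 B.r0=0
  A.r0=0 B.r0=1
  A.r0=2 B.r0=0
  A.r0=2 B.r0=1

outcome vector order: (A.r0,B.r0)
[SC] allowed = {01 20 21}
claimed∖SC = {00}

spurious: A.r0=0 B.r0=0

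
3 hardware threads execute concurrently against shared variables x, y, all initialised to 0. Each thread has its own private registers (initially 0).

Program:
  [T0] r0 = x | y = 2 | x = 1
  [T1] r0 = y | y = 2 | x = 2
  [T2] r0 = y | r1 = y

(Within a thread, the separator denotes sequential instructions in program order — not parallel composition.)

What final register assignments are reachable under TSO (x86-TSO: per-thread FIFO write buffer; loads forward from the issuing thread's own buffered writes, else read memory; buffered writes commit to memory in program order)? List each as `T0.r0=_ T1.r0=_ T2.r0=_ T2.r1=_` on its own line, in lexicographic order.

T0.r0=0 T1.r0=0 T2.r0=0 T2.r1=0
T0.r0=0 T1.r0=0 T2.r0=0 T2.r1=2
T0.r0=0 T1.r0=0 T2.r0=2 T2.r1=2
T0.r0=0 T1.r0=2 T2.r0=0 T2.r1=0
T0.r0=0 T1.r0=2 T2.r0=0 T2.r1=2
T0.r0=0 T1.r0=2 T2.r0=2 T2.r1=2
T0.r0=2 T1.r0=0 T2.r0=0 T2.r1=0
T0.r0=2 T1.r0=0 T2.r0=0 T2.r1=2
T0.r0=2 T1.r0=0 T2.r0=2 T2.r1=2

outcome vector order: (T0.r0,T1.r0,T2.r0,T2.r1)
|TSO outcomes| = 9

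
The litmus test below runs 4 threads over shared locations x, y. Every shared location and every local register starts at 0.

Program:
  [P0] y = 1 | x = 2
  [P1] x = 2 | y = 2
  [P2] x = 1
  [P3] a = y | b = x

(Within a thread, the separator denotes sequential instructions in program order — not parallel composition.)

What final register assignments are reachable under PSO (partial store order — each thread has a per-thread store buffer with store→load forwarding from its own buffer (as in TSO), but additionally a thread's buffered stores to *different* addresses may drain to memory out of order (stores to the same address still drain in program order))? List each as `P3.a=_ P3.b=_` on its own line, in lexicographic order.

P3.a=0 P3.b=0
P3.a=0 P3.b=1
P3.a=0 P3.b=2
P3.a=1 P3.b=0
P3.a=1 P3.b=1
P3.a=1 P3.b=2
P3.a=2 P3.b=0
P3.a=2 P3.b=1
P3.a=2 P3.b=2

outcome vector order: (P3.a,P3.b)
|PSO outcomes| = 9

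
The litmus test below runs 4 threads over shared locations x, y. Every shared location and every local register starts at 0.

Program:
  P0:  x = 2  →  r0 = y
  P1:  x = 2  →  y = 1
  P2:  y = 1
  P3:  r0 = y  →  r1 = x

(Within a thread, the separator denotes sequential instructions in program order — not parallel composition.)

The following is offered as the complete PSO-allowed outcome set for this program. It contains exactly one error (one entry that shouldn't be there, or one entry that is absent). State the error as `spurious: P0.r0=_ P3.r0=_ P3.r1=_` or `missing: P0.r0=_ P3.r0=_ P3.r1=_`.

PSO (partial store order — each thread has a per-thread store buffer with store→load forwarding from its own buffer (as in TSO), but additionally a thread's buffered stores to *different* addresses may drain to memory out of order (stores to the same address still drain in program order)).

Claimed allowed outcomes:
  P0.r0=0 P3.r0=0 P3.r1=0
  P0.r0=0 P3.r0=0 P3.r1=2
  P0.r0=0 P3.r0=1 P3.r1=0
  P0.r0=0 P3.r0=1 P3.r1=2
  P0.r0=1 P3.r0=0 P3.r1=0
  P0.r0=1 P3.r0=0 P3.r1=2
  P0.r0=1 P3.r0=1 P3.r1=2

missing: P0.r0=1 P3.r0=1 P3.r1=0

outcome vector order: (P0.r0,P3.r0,P3.r1)
under PSO → 0/0/0 0/0/2 0/1/0 0/1/2 1/0/0 1/0/2 1/1/0 1/1/2
PSO∖claimed = {1/1/0}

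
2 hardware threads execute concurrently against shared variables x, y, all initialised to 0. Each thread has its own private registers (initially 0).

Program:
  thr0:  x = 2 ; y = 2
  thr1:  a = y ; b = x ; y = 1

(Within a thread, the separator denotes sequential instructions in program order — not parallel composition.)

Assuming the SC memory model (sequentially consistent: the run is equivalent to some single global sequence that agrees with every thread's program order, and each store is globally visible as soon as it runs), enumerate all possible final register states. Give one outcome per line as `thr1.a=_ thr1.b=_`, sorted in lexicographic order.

outcome vector order: (thr1.a,thr1.b)
|SC outcomes| = 3

thr1.a=0 thr1.b=0
thr1.a=0 thr1.b=2
thr1.a=2 thr1.b=2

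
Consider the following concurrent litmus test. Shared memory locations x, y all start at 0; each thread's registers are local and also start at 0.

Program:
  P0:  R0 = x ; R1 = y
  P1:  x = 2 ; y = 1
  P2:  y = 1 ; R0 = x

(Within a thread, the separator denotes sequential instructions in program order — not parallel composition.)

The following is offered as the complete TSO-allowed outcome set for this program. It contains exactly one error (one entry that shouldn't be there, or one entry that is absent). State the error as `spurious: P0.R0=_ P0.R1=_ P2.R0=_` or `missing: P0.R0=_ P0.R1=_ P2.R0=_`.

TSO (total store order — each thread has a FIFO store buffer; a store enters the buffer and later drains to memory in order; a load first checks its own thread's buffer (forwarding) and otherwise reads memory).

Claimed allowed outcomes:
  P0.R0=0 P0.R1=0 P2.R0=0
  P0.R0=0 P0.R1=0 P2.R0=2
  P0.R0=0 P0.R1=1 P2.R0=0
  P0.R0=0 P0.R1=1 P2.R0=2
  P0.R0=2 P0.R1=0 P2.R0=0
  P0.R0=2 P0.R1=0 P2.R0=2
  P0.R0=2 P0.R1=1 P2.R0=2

outcome vector order: (P0.R0,P0.R1,P2.R0)
TSO: 8 outcomes — {000 002 010 012 200 202 210 212}
TSO∖claimed = {210}

missing: P0.R0=2 P0.R1=1 P2.R0=0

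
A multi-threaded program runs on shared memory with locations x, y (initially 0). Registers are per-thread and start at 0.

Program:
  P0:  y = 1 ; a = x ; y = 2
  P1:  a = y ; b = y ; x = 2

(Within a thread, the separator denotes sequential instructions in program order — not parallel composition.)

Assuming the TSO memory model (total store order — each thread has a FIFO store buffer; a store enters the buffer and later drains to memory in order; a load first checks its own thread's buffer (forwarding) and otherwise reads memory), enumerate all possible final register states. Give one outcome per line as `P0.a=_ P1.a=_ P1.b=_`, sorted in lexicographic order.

outcome vector order: (P0.a,P1.a,P1.b)
|TSO outcomes| = 9

P0.a=0 P1.a=0 P1.b=0
P0.a=0 P1.a=0 P1.b=1
P0.a=0 P1.a=0 P1.b=2
P0.a=0 P1.a=1 P1.b=1
P0.a=0 P1.a=1 P1.b=2
P0.a=0 P1.a=2 P1.b=2
P0.a=2 P1.a=0 P1.b=0
P0.a=2 P1.a=0 P1.b=1
P0.a=2 P1.a=1 P1.b=1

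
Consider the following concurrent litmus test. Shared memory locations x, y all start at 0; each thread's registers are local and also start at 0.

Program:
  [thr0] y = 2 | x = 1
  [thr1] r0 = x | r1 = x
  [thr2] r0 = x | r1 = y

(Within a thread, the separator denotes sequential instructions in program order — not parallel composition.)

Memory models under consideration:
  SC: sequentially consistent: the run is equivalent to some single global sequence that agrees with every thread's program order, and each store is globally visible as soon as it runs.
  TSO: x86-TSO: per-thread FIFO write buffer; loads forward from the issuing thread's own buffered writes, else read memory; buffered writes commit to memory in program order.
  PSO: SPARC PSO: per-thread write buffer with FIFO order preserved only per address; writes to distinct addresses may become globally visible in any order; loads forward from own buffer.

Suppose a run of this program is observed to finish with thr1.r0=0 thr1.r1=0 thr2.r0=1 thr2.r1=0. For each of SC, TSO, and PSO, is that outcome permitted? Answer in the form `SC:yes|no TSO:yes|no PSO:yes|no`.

outcome vector order: (thr1.r0,thr1.r1,thr2.r0,thr2.r1)
SC: 9 outcomes — {0/0/0/0, 0/0/0/2, 0/0/1/2, 0/1/0/0, 0/1/0/2, 0/1/1/2, 1/1/0/0, 1/1/0/2, 1/1/1/2}
TSO: 9 outcomes — {0/0/0/0, 0/0/0/2, 0/0/1/2, 0/1/0/0, 0/1/0/2, 0/1/1/2, 1/1/0/0, 1/1/0/2, 1/1/1/2}
PSO: 12 outcomes — {0/0/0/0, 0/0/0/2, 0/0/1/0, 0/0/1/2, 0/1/0/0, 0/1/0/2, 0/1/1/0, 0/1/1/2, 1/1/0/0, 1/1/0/2, 1/1/1/0, 1/1/1/2}
target 0/0/1/0 ∈ {PSO}

SC:no TSO:no PSO:yes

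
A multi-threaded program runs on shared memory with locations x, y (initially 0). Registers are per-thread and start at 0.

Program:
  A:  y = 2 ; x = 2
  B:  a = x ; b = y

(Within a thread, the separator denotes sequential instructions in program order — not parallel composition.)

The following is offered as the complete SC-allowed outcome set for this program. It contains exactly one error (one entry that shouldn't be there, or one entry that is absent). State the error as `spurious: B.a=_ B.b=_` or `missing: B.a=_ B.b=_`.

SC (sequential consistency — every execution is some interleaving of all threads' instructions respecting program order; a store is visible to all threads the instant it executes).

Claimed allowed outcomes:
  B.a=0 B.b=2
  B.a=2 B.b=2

outcome vector order: (B.a,B.b)
[SC] allowed = {0/0, 0/2, 2/2}
SC∖claimed = {0/0}

missing: B.a=0 B.b=0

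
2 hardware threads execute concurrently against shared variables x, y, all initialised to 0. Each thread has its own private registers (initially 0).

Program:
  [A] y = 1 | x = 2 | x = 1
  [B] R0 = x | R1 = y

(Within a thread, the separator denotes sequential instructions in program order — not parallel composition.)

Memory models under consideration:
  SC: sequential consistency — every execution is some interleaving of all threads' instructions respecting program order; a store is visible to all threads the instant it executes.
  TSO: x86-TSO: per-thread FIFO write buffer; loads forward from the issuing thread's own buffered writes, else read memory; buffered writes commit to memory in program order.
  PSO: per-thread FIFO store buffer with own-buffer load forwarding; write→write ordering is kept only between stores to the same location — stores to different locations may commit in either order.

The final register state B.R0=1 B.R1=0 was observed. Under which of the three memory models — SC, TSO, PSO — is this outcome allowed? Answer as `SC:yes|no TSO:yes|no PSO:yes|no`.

SC:no TSO:no PSO:yes

outcome vector order: (B.R0,B.R1)
SC (4): (0,0), (0,1), (1,1), (2,1)
TSO (4): (0,0), (0,1), (1,1), (2,1)
PSO (6): (0,0), (0,1), (1,0), (1,1), (2,0), (2,1)
target (1,0) ∈ {PSO}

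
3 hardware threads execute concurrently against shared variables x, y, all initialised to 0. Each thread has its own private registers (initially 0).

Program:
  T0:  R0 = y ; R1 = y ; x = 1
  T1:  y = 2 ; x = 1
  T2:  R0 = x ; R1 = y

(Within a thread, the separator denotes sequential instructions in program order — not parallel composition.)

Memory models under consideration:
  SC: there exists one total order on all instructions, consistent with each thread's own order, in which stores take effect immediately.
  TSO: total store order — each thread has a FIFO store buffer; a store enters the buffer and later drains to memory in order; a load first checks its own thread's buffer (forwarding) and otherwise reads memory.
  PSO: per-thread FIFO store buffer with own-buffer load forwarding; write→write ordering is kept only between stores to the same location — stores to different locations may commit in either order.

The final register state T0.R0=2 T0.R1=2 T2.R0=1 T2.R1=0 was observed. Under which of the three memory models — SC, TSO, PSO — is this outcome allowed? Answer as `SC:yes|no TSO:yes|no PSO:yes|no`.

outcome vector order: (T0.R0,T0.R1,T2.R0,T2.R1)
SC: 10 outcomes — {0000 0002 0010 0012 0200 0202 0212 2200 2202 2212}
TSO: 10 outcomes — {0000 0002 0010 0012 0200 0202 0212 2200 2202 2212}
PSO: 12 outcomes — {0000 0002 0010 0012 0200 0202 0210 0212 2200 2202 2210 2212}
target 2210 ∈ {PSO}

SC:no TSO:no PSO:yes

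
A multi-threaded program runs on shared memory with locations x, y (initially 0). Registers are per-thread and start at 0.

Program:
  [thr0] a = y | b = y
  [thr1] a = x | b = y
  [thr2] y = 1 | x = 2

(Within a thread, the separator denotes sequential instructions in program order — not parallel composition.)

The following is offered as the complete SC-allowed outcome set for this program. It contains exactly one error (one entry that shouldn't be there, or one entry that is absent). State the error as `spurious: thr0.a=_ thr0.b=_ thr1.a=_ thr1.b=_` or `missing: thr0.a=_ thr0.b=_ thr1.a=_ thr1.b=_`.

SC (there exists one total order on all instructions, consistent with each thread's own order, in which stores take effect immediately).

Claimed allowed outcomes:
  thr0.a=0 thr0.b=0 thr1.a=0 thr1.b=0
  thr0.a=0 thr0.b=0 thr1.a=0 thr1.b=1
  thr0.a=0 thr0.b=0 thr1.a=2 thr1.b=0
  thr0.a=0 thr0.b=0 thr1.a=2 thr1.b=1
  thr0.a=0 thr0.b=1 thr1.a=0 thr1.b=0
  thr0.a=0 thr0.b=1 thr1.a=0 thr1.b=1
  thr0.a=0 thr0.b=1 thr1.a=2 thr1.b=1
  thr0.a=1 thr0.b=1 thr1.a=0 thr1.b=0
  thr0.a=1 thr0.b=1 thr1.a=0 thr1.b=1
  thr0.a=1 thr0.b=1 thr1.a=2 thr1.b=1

outcome vector order: (thr0.a,thr0.b,thr1.a,thr1.b)
SC (9): (0,0,0,0); (0,0,0,1); (0,0,2,1); (0,1,0,0); (0,1,0,1); (0,1,2,1); (1,1,0,0); (1,1,0,1); (1,1,2,1)
claimed∖SC = {(0,0,2,0)}

spurious: thr0.a=0 thr0.b=0 thr1.a=2 thr1.b=0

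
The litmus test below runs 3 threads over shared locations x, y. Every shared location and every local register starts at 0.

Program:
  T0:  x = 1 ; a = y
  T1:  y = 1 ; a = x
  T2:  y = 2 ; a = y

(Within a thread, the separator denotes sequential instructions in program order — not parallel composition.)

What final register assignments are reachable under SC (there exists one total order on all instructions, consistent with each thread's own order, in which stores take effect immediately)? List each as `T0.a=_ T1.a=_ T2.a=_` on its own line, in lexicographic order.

outcome vector order: (T0.a,T1.a,T2.a)
|SC outcomes| = 9

T0.a=0 T1.a=1 T2.a=1
T0.a=0 T1.a=1 T2.a=2
T0.a=1 T1.a=0 T2.a=1
T0.a=1 T1.a=0 T2.a=2
T0.a=1 T1.a=1 T2.a=1
T0.a=1 T1.a=1 T2.a=2
T0.a=2 T1.a=0 T2.a=2
T0.a=2 T1.a=1 T2.a=1
T0.a=2 T1.a=1 T2.a=2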